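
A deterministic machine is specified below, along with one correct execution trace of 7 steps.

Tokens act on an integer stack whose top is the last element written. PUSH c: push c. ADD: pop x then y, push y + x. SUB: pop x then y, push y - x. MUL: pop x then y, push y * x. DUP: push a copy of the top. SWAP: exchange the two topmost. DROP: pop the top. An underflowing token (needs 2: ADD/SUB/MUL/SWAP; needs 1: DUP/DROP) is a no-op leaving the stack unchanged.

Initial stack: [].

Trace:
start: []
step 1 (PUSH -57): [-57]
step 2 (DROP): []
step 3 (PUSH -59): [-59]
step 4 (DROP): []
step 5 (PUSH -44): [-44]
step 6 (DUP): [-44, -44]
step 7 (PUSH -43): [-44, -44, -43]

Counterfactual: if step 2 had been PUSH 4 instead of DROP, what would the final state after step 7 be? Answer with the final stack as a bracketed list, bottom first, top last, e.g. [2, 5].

(re-executing from step 2 with the substitution; state before step 2: [-57])
step 2 (PUSH 4): [-57, 4]
step 3 (PUSH -59): [-57, 4, -59]
step 4 (DROP): [-57, 4]
step 5 (PUSH -44): [-57, 4, -44]
step 6 (DUP): [-57, 4, -44, -44]
step 7 (PUSH -43): [-57, 4, -44, -44, -43]

[-57, 4, -44, -44, -43]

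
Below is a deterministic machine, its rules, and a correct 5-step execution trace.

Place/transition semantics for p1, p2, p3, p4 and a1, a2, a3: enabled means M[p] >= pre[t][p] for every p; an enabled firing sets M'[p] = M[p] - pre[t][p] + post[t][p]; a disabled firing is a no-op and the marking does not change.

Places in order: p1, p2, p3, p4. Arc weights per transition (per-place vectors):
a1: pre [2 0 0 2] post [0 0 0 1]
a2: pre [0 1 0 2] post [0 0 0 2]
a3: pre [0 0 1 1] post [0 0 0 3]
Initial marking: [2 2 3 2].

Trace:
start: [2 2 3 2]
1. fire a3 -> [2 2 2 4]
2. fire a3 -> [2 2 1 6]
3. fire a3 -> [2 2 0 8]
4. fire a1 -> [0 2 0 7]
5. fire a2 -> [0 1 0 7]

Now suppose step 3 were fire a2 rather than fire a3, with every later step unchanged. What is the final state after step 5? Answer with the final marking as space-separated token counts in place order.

(re-executing from step 3 with the substitution; state before step 3: [2 2 1 6])
3. fire a2 -> [2 1 1 6]
4. fire a1 -> [0 1 1 5]
5. fire a2 -> [0 0 1 5]

0 0 1 5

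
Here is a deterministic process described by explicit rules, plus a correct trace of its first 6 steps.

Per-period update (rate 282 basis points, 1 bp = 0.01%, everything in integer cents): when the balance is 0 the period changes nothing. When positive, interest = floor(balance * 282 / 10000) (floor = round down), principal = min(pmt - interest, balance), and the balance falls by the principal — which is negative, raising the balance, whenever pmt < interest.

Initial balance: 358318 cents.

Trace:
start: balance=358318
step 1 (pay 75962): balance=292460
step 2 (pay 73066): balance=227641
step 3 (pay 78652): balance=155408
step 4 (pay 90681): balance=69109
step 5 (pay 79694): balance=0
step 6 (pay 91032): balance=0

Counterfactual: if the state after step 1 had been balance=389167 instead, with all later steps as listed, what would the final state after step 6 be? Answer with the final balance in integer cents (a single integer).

11221

state after step 1 := balance=389167
step 2 (pay 73066): balance=327075
step 3 (pay 78652): balance=257646
step 4 (pay 90681): balance=174230
step 5 (pay 79694): balance=99449
step 6 (pay 91032): balance=11221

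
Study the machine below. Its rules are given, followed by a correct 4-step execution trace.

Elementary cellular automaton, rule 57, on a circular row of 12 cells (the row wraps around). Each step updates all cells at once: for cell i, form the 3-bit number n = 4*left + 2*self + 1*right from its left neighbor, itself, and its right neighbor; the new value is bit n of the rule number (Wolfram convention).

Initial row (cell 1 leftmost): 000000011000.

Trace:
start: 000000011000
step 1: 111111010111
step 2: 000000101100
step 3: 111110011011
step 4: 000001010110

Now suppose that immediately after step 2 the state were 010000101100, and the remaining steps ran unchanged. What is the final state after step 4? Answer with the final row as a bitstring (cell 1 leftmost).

state after step 2 := 010000101100
step 3: 001110011011
step 4: 101001010110

101001010110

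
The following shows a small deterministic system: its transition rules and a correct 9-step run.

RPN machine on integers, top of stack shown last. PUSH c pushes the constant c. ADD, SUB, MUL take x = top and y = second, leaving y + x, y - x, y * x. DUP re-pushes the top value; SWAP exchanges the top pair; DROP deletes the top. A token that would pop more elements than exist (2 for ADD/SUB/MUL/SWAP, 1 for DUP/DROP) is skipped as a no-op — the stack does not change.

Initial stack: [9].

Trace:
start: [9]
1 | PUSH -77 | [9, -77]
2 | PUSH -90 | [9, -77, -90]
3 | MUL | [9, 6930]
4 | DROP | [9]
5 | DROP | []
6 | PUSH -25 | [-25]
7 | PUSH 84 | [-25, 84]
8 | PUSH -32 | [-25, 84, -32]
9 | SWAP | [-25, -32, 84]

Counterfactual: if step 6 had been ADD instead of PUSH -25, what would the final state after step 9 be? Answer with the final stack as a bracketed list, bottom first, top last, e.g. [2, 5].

[-32, 84]

(re-executing from step 6 with the substitution; state before step 6: [])
6 | ADD | []
7 | PUSH 84 | [84]
8 | PUSH -32 | [84, -32]
9 | SWAP | [-32, 84]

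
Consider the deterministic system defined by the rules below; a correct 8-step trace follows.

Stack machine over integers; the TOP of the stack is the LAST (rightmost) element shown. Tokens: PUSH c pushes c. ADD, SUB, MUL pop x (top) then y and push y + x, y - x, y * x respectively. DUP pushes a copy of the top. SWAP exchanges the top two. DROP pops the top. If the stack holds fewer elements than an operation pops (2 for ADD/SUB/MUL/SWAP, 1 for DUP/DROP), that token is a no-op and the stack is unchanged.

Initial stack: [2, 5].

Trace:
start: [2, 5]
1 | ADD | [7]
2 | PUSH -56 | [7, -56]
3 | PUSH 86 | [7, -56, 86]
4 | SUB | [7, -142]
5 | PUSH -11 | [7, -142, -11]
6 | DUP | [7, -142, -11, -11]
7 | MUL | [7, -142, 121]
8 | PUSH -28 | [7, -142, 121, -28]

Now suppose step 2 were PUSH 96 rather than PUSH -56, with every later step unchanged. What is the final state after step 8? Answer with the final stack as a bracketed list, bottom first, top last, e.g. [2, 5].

[7, 10, 121, -28]

(re-executing from step 2 with the substitution; state before step 2: [7])
2 | PUSH 96 | [7, 96]
3 | PUSH 86 | [7, 96, 86]
4 | SUB | [7, 10]
5 | PUSH -11 | [7, 10, -11]
6 | DUP | [7, 10, -11, -11]
7 | MUL | [7, 10, 121]
8 | PUSH -28 | [7, 10, 121, -28]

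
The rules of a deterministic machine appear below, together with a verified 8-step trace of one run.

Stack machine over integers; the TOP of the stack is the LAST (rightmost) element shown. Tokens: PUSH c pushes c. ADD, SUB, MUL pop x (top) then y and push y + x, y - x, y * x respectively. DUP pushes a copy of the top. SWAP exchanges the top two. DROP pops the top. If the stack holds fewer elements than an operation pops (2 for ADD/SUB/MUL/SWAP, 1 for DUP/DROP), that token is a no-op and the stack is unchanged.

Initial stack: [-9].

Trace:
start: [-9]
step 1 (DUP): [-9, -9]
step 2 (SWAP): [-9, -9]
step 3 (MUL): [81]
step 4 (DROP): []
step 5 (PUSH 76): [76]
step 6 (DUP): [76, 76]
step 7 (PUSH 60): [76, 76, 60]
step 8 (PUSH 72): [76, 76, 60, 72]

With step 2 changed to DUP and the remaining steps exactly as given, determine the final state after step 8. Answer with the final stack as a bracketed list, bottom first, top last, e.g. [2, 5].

[-9, 76, 76, 60, 72]

(re-executing from step 2 with the substitution; state before step 2: [-9, -9])
step 2 (DUP): [-9, -9, -9]
step 3 (MUL): [-9, 81]
step 4 (DROP): [-9]
step 5 (PUSH 76): [-9, 76]
step 6 (DUP): [-9, 76, 76]
step 7 (PUSH 60): [-9, 76, 76, 60]
step 8 (PUSH 72): [-9, 76, 76, 60, 72]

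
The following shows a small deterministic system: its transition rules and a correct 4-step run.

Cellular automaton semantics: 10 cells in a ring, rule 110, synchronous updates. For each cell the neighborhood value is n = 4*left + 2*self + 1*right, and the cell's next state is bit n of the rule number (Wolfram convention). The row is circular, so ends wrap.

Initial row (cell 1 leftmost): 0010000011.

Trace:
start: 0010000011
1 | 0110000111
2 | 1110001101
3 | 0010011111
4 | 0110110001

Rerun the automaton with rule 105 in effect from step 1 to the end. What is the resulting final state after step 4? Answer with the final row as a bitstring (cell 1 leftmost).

(re-executing steps 1..4 under rule 105; state before step 1: 0010000011)
1 | 0000111011
2 | 0110101111
3 | 1111011001
4 | 0001111001

0001111001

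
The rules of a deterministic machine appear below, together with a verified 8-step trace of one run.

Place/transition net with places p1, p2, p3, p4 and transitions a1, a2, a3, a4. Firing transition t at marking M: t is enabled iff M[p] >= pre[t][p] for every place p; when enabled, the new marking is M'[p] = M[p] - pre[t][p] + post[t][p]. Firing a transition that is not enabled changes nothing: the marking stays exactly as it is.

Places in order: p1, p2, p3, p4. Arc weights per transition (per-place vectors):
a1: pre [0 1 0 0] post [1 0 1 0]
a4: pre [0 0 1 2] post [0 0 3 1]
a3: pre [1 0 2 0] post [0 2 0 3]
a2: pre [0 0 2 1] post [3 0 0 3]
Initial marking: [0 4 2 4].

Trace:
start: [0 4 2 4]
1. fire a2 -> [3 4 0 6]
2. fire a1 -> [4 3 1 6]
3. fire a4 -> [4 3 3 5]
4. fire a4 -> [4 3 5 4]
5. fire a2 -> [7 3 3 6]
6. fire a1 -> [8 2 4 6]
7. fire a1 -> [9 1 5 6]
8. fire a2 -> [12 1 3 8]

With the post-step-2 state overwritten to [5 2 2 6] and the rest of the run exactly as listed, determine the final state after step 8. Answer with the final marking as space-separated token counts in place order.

13 0 4 8

state after step 2 := [5 2 2 6]
3. fire a4 -> [5 2 4 5]
4. fire a4 -> [5 2 6 4]
5. fire a2 -> [8 2 4 6]
6. fire a1 -> [9 1 5 6]
7. fire a1 -> [10 0 6 6]
8. fire a2 -> [13 0 4 8]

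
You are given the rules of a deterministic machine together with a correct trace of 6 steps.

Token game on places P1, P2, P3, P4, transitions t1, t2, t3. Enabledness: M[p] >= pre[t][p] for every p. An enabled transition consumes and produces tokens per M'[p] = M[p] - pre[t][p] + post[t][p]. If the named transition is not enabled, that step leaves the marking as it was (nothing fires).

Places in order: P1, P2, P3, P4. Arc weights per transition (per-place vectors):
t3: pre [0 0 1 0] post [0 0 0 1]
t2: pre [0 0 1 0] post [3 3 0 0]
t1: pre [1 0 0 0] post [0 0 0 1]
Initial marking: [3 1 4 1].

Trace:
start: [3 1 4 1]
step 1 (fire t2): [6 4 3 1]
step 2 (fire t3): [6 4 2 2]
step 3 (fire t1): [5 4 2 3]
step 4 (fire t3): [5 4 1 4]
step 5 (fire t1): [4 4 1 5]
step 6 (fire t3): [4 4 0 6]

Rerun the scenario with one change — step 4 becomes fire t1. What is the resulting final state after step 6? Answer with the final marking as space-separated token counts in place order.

(re-executing from step 4 with the substitution; state before step 4: [5 4 2 3])
step 4 (fire t1): [4 4 2 4]
step 5 (fire t1): [3 4 2 5]
step 6 (fire t3): [3 4 1 6]

3 4 1 6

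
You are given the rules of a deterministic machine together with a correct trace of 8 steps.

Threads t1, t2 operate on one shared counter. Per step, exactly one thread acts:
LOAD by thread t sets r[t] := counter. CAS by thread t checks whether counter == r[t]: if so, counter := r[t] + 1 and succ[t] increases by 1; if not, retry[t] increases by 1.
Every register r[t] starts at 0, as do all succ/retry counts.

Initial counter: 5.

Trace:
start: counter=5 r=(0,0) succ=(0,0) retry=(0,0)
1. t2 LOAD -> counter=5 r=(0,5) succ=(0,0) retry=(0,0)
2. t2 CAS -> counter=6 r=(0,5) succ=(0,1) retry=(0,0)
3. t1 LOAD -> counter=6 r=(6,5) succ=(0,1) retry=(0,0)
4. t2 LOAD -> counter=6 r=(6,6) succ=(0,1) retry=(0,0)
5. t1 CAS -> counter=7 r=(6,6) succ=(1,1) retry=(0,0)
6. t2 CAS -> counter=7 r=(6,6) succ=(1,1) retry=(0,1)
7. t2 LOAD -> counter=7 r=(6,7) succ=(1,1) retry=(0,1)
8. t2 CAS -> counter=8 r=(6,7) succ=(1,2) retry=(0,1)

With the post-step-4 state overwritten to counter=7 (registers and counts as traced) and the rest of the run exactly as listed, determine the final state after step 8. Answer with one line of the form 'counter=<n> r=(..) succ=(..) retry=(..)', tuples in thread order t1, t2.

state after step 4 := counter=7 r=(6,6) succ=(0,1) retry=(0,0)
5. t1 CAS -> counter=7 r=(6,6) succ=(0,1) retry=(1,0)
6. t2 CAS -> counter=7 r=(6,6) succ=(0,1) retry=(1,1)
7. t2 LOAD -> counter=7 r=(6,7) succ=(0,1) retry=(1,1)
8. t2 CAS -> counter=8 r=(6,7) succ=(0,2) retry=(1,1)

counter=8 r=(6,7) succ=(0,2) retry=(1,1)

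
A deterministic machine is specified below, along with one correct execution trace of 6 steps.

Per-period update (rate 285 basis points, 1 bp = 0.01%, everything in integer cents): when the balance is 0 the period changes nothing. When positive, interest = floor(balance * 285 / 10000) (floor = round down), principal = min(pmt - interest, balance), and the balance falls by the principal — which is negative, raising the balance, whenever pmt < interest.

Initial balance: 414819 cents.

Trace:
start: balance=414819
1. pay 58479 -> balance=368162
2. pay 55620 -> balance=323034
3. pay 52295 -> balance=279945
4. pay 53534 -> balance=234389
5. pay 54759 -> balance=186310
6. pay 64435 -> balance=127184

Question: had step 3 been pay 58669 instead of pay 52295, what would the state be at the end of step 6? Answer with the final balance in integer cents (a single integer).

120249

(re-executing from step 3 with the substitution; state before step 3: balance=323034)
3. pay 58669 -> balance=273571
4. pay 53534 -> balance=227833
5. pay 54759 -> balance=179567
6. pay 64435 -> balance=120249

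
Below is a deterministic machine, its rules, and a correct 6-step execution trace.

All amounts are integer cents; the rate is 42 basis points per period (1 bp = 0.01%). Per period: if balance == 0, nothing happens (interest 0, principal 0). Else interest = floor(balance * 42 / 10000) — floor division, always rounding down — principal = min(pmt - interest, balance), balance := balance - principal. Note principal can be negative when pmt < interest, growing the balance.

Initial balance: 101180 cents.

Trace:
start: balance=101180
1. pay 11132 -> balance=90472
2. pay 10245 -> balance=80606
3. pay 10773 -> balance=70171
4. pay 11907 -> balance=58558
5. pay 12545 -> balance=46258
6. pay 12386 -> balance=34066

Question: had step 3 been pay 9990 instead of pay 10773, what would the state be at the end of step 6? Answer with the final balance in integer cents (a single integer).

34860

(re-executing from step 3 with the substitution; state before step 3: balance=80606)
3. pay 9990 -> balance=70954
4. pay 11907 -> balance=59345
5. pay 12545 -> balance=47049
6. pay 12386 -> balance=34860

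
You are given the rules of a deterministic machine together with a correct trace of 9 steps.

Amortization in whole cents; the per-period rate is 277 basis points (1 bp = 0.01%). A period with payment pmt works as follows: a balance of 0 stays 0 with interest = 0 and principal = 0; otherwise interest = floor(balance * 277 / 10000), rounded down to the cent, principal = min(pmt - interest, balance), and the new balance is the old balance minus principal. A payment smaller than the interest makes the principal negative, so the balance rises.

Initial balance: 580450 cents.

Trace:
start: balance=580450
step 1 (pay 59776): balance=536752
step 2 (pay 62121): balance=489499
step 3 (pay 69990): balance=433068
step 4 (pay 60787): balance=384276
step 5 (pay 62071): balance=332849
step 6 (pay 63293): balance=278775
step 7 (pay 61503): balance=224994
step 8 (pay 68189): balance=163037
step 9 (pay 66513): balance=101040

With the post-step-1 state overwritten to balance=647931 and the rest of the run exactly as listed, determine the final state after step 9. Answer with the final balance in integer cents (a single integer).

239381

state after step 1 := balance=647931
step 2 (pay 62121): balance=603757
step 3 (pay 69990): balance=550491
step 4 (pay 60787): balance=504952
step 5 (pay 62071): balance=456868
step 6 (pay 63293): balance=406230
step 7 (pay 61503): balance=355979
step 8 (pay 68189): balance=297650
step 9 (pay 66513): balance=239381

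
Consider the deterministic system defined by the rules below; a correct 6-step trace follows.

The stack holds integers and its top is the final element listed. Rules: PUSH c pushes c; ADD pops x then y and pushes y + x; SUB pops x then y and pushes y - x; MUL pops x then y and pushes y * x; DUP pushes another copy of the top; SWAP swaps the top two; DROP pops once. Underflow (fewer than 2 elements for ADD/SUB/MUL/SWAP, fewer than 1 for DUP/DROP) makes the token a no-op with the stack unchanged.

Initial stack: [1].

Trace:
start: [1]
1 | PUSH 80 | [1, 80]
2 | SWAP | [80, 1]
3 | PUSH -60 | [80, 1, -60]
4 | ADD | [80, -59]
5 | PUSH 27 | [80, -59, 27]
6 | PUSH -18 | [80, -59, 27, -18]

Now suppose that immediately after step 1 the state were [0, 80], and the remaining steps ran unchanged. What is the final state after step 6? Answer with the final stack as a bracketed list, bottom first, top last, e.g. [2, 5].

state after step 1 := [0, 80]
2 | SWAP | [80, 0]
3 | PUSH -60 | [80, 0, -60]
4 | ADD | [80, -60]
5 | PUSH 27 | [80, -60, 27]
6 | PUSH -18 | [80, -60, 27, -18]

[80, -60, 27, -18]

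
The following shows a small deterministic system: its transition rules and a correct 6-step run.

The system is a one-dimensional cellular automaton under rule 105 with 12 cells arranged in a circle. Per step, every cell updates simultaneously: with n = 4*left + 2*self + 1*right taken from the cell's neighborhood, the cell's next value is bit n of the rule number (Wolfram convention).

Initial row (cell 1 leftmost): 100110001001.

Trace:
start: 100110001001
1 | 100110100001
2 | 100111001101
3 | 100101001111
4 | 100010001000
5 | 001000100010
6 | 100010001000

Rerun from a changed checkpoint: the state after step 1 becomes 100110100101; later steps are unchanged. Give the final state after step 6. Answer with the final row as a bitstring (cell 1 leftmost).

state after step 1 := 100110100101
2 | 100111000011
3 | 100101011010
4 | 000010111101
5 | 011001100110
6 | 011001100110

011001100110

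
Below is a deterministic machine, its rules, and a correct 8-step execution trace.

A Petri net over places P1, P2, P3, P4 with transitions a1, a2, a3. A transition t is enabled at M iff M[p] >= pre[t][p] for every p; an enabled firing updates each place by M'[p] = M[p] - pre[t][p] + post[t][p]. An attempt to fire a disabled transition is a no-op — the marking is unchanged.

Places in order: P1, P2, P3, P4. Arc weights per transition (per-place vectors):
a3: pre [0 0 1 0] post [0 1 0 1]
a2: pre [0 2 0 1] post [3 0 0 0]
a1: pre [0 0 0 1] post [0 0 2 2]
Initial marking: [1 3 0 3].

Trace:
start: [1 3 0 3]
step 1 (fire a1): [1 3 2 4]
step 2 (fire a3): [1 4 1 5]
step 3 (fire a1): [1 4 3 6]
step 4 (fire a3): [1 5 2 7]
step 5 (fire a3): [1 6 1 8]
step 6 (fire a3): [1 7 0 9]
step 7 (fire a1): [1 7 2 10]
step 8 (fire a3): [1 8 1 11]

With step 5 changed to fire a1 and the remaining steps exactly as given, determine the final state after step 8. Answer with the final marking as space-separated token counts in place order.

1 7 4 11

(re-executing from step 5 with the substitution; state before step 5: [1 5 2 7])
step 5 (fire a1): [1 5 4 8]
step 6 (fire a3): [1 6 3 9]
step 7 (fire a1): [1 6 5 10]
step 8 (fire a3): [1 7 4 11]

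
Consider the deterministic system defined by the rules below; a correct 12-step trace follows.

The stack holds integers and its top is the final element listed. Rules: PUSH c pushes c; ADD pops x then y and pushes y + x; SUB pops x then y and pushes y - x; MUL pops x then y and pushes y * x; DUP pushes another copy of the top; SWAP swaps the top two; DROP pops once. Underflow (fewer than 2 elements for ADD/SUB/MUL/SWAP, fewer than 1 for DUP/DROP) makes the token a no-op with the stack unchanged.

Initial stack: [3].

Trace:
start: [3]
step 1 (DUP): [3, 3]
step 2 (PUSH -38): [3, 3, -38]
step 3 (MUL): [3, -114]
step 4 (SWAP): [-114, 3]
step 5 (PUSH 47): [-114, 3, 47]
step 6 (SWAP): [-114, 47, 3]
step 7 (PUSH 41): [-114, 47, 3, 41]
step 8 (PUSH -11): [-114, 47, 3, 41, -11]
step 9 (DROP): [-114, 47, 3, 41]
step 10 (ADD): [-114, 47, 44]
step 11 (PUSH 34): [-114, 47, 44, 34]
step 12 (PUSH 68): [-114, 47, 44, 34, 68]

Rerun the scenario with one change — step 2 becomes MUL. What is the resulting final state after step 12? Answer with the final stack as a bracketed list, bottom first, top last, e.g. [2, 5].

[47, 50, 34, 68]

(re-executing from step 2 with the substitution; state before step 2: [3, 3])
step 2 (MUL): [9]
step 3 (MUL): [9]
step 4 (SWAP): [9]
step 5 (PUSH 47): [9, 47]
step 6 (SWAP): [47, 9]
step 7 (PUSH 41): [47, 9, 41]
step 8 (PUSH -11): [47, 9, 41, -11]
step 9 (DROP): [47, 9, 41]
step 10 (ADD): [47, 50]
step 11 (PUSH 34): [47, 50, 34]
step 12 (PUSH 68): [47, 50, 34, 68]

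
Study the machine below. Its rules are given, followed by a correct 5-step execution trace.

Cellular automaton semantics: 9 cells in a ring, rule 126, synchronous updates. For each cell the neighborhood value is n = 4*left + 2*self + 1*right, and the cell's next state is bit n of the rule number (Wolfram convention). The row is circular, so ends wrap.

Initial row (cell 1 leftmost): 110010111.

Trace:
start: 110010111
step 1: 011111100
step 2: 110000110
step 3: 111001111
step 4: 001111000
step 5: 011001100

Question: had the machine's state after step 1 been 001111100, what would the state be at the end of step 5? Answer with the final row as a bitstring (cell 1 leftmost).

001101100

state after step 1 := 001111100
step 2: 011000110
step 3: 111101111
step 4: 000111000
step 5: 001101100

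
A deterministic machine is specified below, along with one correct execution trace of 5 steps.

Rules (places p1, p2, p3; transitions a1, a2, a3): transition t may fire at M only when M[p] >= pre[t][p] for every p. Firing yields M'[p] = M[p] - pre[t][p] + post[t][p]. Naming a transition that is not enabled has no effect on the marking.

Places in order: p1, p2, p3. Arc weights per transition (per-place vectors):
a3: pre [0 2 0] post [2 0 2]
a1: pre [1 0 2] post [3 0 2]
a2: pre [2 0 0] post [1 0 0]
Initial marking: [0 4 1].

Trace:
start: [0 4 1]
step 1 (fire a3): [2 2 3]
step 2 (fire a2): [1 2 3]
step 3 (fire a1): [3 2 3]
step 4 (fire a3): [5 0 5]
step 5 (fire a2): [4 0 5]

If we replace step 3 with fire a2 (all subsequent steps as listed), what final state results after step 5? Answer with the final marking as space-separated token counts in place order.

(re-executing from step 3 with the substitution; state before step 3: [1 2 3])
step 3 (fire a2): [1 2 3]
step 4 (fire a3): [3 0 5]
step 5 (fire a2): [2 0 5]

2 0 5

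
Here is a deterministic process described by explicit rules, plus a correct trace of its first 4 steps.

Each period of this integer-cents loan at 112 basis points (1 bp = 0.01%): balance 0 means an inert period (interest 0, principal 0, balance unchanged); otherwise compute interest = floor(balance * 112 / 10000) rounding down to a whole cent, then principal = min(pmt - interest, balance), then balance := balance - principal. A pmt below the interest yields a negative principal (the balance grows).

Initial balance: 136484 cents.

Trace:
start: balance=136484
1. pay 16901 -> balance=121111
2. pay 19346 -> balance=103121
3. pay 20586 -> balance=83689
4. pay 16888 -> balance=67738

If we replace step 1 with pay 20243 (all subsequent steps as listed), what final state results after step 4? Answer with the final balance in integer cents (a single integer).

(re-executing from step 1 with the substitution; state before step 1: balance=136484)
1. pay 20243 -> balance=117769
2. pay 19346 -> balance=99742
3. pay 20586 -> balance=80273
4. pay 16888 -> balance=64284

64284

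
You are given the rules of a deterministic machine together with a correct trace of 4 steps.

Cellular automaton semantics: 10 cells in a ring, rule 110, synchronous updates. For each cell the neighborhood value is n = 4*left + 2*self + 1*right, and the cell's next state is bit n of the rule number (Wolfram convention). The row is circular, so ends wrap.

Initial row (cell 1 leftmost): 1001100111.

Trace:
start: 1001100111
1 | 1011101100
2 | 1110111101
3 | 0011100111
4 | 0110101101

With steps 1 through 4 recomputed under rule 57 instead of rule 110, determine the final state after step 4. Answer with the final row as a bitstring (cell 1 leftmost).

0100101101

(re-executing steps 1..4 under rule 57; state before step 1: 1001100111)
1 | 0101010100
2 | 0010101011
3 | 1001010110
4 | 0100101101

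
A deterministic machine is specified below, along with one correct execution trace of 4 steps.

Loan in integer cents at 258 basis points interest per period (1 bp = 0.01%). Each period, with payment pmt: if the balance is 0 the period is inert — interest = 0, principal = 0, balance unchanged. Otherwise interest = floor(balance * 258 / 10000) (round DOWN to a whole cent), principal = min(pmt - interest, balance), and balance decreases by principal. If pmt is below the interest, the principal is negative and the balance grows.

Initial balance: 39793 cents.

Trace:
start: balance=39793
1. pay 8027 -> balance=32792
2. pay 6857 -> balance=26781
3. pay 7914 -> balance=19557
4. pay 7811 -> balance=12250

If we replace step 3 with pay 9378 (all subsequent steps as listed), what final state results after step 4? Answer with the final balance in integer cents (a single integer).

10748

(re-executing from step 3 with the substitution; state before step 3: balance=26781)
3. pay 9378 -> balance=18093
4. pay 7811 -> balance=10748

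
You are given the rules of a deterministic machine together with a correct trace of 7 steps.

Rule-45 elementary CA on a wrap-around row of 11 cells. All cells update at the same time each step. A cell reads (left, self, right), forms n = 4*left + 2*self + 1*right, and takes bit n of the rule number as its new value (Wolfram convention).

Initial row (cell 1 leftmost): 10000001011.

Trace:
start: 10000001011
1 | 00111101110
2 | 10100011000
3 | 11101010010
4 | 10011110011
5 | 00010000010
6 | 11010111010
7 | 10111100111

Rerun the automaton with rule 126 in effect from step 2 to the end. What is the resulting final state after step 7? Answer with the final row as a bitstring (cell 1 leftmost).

00110000011

(re-executing steps 2..7 under rule 126; state before step 2: 00111101110)
2 | 01100111011
3 | 11111101111
4 | 00000111000
5 | 00001101100
6 | 00011111110
7 | 00110000011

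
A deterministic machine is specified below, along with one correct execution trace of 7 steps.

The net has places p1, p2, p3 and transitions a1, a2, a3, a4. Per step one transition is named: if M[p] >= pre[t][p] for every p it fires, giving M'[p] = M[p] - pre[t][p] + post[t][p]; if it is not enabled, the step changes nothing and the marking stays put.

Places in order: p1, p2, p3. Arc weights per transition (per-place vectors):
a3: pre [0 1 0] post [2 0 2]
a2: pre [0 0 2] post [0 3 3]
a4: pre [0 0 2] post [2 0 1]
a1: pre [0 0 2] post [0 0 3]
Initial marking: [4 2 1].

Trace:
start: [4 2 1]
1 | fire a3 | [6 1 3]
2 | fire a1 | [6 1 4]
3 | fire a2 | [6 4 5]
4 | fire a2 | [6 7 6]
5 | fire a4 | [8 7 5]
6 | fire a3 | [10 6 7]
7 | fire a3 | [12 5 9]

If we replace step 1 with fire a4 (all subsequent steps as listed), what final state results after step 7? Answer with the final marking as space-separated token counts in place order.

(re-executing from step 1 with the substitution; state before step 1: [4 2 1])
1 | fire a4 | [4 2 1]
2 | fire a1 | [4 2 1]
3 | fire a2 | [4 2 1]
4 | fire a2 | [4 2 1]
5 | fire a4 | [4 2 1]
6 | fire a3 | [6 1 3]
7 | fire a3 | [8 0 5]

8 0 5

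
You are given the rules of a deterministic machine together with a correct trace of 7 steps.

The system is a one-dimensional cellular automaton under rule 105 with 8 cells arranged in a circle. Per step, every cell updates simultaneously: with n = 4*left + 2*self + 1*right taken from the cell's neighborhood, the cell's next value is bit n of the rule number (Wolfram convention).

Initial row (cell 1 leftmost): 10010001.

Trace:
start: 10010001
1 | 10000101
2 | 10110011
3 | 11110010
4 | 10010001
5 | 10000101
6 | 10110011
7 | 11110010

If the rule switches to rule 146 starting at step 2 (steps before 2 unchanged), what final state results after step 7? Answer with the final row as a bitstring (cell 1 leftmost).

00110000

(re-executing steps 2..7 under rule 146; state before step 2: 10000101)
2 | 01001000
3 | 10110100
4 | 00000011
5 | 10000100
6 | 01001011
7 | 00110000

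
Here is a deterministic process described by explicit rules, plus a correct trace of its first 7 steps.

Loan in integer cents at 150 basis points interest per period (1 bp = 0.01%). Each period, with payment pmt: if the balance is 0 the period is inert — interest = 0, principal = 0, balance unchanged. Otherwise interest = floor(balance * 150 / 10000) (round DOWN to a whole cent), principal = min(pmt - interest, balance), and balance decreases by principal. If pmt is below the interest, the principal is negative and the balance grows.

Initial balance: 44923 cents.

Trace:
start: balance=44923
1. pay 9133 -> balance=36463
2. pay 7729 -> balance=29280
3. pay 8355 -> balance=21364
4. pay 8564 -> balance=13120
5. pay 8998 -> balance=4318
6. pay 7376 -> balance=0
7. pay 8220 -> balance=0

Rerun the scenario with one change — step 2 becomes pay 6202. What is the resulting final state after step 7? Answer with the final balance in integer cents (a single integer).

(re-executing from step 2 with the substitution; state before step 2: balance=36463)
2. pay 6202 -> balance=30807
3. pay 8355 -> balance=22914
4. pay 8564 -> balance=14693
5. pay 8998 -> balance=5915
6. pay 7376 -> balance=0
7. pay 8220 -> balance=0

0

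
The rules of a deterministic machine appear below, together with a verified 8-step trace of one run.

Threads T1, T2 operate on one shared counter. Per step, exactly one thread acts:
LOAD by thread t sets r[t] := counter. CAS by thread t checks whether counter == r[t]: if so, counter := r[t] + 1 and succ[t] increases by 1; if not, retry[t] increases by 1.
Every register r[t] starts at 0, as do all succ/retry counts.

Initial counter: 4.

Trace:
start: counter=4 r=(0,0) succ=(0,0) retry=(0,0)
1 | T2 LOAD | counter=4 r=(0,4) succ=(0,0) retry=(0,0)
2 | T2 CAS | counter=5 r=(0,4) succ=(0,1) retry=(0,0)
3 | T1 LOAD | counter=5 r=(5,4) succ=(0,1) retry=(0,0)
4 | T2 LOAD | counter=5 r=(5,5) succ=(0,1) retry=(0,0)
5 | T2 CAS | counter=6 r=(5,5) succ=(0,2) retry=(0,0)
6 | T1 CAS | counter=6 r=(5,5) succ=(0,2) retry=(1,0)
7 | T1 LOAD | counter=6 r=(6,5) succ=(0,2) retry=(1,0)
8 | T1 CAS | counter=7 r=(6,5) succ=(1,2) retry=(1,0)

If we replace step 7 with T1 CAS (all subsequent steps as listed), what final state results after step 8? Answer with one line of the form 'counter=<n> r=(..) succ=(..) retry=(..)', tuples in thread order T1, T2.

(re-executing from step 7 with the substitution; state before step 7: counter=6 r=(5,5) succ=(0,2) retry=(1,0))
7 | T1 CAS | counter=6 r=(5,5) succ=(0,2) retry=(2,0)
8 | T1 CAS | counter=6 r=(5,5) succ=(0,2) retry=(3,0)

counter=6 r=(5,5) succ=(0,2) retry=(3,0)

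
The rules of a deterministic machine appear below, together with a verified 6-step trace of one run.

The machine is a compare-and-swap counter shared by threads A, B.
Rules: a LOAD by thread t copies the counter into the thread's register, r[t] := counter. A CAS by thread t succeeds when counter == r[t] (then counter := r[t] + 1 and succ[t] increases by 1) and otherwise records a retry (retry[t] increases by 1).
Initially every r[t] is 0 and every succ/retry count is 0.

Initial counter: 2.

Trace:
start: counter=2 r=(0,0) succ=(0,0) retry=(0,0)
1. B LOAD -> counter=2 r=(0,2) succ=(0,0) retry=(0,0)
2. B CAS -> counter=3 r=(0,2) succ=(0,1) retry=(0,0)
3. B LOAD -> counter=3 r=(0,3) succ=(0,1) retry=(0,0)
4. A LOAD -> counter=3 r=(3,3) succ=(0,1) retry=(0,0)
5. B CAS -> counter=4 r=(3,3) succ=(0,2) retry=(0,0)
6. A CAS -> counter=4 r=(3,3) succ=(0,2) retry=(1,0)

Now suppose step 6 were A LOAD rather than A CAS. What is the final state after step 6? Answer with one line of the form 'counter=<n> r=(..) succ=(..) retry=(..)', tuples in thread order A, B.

counter=4 r=(4,3) succ=(0,2) retry=(0,0)

(re-executing from step 6 with the substitution; state before step 6: counter=4 r=(3,3) succ=(0,2) retry=(0,0))
6. A LOAD -> counter=4 r=(4,3) succ=(0,2) retry=(0,0)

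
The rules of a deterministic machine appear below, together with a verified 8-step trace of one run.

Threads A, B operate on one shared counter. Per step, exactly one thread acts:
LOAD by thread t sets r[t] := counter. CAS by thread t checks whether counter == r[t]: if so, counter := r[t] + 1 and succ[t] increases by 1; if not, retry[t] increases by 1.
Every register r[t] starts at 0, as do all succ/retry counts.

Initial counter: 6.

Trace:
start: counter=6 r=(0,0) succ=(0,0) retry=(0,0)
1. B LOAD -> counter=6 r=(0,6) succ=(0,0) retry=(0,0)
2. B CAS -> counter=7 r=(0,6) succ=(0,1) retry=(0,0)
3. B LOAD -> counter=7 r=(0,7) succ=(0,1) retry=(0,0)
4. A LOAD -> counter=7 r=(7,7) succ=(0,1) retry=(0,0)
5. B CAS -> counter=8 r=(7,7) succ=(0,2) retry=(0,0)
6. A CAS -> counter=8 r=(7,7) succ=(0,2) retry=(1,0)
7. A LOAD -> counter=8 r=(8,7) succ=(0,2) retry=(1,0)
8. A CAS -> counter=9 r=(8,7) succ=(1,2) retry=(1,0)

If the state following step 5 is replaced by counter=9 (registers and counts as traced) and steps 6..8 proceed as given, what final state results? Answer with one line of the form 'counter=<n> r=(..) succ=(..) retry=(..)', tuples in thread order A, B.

counter=10 r=(9,7) succ=(1,2) retry=(1,0)

state after step 5 := counter=9 r=(7,7) succ=(0,2) retry=(0,0)
6. A CAS -> counter=9 r=(7,7) succ=(0,2) retry=(1,0)
7. A LOAD -> counter=9 r=(9,7) succ=(0,2) retry=(1,0)
8. A CAS -> counter=10 r=(9,7) succ=(1,2) retry=(1,0)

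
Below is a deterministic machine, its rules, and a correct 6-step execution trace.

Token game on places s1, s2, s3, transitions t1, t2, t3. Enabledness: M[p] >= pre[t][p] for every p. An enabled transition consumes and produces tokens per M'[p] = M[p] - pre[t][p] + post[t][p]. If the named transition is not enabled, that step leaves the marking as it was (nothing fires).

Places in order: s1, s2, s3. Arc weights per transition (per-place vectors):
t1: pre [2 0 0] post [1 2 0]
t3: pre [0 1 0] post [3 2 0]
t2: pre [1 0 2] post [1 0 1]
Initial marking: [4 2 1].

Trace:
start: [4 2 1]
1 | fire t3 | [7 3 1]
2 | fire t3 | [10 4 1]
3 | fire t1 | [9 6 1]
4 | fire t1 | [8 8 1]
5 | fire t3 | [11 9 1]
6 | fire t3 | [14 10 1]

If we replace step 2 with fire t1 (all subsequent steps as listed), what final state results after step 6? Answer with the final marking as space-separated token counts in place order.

10 11 1

(re-executing from step 2 with the substitution; state before step 2: [7 3 1])
2 | fire t1 | [6 5 1]
3 | fire t1 | [5 7 1]
4 | fire t1 | [4 9 1]
5 | fire t3 | [7 10 1]
6 | fire t3 | [10 11 1]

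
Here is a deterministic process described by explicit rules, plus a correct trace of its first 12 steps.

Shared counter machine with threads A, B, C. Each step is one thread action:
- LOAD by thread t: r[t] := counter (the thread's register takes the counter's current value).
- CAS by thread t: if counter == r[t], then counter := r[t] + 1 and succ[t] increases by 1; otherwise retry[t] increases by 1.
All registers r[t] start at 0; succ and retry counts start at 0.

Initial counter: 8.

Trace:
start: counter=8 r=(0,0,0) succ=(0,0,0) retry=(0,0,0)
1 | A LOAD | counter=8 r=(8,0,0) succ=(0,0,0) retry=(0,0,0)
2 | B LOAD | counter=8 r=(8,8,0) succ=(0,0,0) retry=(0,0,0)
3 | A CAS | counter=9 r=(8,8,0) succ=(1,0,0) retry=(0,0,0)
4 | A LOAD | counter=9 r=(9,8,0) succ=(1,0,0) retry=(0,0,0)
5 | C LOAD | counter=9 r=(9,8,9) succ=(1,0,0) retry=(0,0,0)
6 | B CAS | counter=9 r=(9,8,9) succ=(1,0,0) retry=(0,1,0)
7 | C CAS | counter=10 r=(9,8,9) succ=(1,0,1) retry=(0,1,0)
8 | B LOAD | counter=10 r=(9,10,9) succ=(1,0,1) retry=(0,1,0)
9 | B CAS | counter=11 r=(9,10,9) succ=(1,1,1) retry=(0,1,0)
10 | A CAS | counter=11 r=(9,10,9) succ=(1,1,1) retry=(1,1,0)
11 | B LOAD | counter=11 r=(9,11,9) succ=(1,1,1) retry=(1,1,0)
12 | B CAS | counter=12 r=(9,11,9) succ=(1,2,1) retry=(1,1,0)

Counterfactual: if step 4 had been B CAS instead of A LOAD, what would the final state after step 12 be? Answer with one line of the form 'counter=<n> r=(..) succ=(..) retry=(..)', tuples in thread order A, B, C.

(re-executing from step 4 with the substitution; state before step 4: counter=9 r=(8,8,0) succ=(1,0,0) retry=(0,0,0))
4 | B CAS | counter=9 r=(8,8,0) succ=(1,0,0) retry=(0,1,0)
5 | C LOAD | counter=9 r=(8,8,9) succ=(1,0,0) retry=(0,1,0)
6 | B CAS | counter=9 r=(8,8,9) succ=(1,0,0) retry=(0,2,0)
7 | C CAS | counter=10 r=(8,8,9) succ=(1,0,1) retry=(0,2,0)
8 | B LOAD | counter=10 r=(8,10,9) succ=(1,0,1) retry=(0,2,0)
9 | B CAS | counter=11 r=(8,10,9) succ=(1,1,1) retry=(0,2,0)
10 | A CAS | counter=11 r=(8,10,9) succ=(1,1,1) retry=(1,2,0)
11 | B LOAD | counter=11 r=(8,11,9) succ=(1,1,1) retry=(1,2,0)
12 | B CAS | counter=12 r=(8,11,9) succ=(1,2,1) retry=(1,2,0)

counter=12 r=(8,11,9) succ=(1,2,1) retry=(1,2,0)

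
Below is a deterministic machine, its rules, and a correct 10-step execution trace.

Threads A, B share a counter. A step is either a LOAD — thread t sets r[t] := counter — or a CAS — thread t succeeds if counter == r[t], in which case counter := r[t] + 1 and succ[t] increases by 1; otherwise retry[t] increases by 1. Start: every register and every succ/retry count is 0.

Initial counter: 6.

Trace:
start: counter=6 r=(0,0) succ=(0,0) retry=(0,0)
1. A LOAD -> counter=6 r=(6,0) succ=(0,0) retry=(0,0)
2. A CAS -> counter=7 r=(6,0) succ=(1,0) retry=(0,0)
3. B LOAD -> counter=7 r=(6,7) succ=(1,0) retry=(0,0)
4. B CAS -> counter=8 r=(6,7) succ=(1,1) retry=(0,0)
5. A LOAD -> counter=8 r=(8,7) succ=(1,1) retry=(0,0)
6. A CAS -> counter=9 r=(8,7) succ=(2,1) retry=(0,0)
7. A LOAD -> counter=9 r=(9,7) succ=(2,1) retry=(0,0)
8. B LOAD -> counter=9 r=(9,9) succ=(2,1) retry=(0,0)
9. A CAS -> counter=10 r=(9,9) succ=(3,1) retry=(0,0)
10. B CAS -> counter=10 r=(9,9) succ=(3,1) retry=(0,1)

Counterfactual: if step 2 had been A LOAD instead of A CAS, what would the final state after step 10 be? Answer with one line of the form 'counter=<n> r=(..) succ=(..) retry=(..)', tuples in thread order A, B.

counter=9 r=(8,8) succ=(2,1) retry=(0,1)

(re-executing from step 2 with the substitution; state before step 2: counter=6 r=(6,0) succ=(0,0) retry=(0,0))
2. A LOAD -> counter=6 r=(6,0) succ=(0,0) retry=(0,0)
3. B LOAD -> counter=6 r=(6,6) succ=(0,0) retry=(0,0)
4. B CAS -> counter=7 r=(6,6) succ=(0,1) retry=(0,0)
5. A LOAD -> counter=7 r=(7,6) succ=(0,1) retry=(0,0)
6. A CAS -> counter=8 r=(7,6) succ=(1,1) retry=(0,0)
7. A LOAD -> counter=8 r=(8,6) succ=(1,1) retry=(0,0)
8. B LOAD -> counter=8 r=(8,8) succ=(1,1) retry=(0,0)
9. A CAS -> counter=9 r=(8,8) succ=(2,1) retry=(0,0)
10. B CAS -> counter=9 r=(8,8) succ=(2,1) retry=(0,1)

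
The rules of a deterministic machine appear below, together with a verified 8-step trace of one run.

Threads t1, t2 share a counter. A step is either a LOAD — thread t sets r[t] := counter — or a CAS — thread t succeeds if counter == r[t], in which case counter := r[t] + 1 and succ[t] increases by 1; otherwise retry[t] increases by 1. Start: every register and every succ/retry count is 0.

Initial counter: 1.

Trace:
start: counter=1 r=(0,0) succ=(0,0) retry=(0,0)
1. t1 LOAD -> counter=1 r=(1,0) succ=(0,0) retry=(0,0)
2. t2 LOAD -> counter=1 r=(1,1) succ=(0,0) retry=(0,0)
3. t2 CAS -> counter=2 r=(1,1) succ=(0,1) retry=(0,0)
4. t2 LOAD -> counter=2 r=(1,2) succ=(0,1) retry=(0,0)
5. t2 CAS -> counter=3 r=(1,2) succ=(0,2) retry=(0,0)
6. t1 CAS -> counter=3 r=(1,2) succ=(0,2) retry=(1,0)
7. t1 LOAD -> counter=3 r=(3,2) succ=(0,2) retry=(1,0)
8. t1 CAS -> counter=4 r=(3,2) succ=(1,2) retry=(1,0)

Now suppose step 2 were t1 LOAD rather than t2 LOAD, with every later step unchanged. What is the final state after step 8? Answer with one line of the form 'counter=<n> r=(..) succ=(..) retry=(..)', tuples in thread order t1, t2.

(re-executing from step 2 with the substitution; state before step 2: counter=1 r=(1,0) succ=(0,0) retry=(0,0))
2. t1 LOAD -> counter=1 r=(1,0) succ=(0,0) retry=(0,0)
3. t2 CAS -> counter=1 r=(1,0) succ=(0,0) retry=(0,1)
4. t2 LOAD -> counter=1 r=(1,1) succ=(0,0) retry=(0,1)
5. t2 CAS -> counter=2 r=(1,1) succ=(0,1) retry=(0,1)
6. t1 CAS -> counter=2 r=(1,1) succ=(0,1) retry=(1,1)
7. t1 LOAD -> counter=2 r=(2,1) succ=(0,1) retry=(1,1)
8. t1 CAS -> counter=3 r=(2,1) succ=(1,1) retry=(1,1)

counter=3 r=(2,1) succ=(1,1) retry=(1,1)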